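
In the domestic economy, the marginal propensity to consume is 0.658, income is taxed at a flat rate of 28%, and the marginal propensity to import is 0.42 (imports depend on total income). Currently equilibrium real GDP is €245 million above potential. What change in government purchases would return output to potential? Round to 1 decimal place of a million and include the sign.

−€231.8 million

Spending multiplier = 1/(1 − c(1−t) + m) = 1/(1 − 0.658×0.72 + 0.42) = 1/0.94624 ≈ 1.057.
Need ΔY = −€245 million, so ΔG = ΔY/k = (−€245 million) × 0.94624 ≈ −€231.8 million.
The government should cut government purchases by €231.8 million.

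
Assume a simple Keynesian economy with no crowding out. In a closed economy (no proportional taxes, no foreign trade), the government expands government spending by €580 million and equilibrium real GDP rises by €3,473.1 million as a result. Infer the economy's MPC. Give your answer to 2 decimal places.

Implied spending multiplier k = ΔY/ΔG = 3,473.1/580 ≈ 5.9881.
Since k = 1/(1 − MPC), MPC = 1 − 1/k = 1 − ΔG/ΔY = 1 − 580/3,473.1 ≈ 0.83.

0.83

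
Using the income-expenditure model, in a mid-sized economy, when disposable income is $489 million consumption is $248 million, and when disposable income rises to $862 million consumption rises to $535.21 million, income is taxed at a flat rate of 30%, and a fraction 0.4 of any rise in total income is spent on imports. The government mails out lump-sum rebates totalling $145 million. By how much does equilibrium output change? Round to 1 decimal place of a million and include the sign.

+$129.7 million

MPC = ΔC/ΔYd = (535.21 − 248)/(862 − 489) = 287.21/373 = 0.77.
A lump-sum tax change of −$145 million shifts disposable income by +$145 million; first-round consumption changes by −c × ΔT = −0.77 × (−$145 million) = +$111.65 million.
Expenditure multiplier = 1/(1 − c(1−t) + m) = 1/(1 − 0.77×0.7 + 0.4) = 1/0.861 ≈ 1.161.
The tax multiplier is −c × k ≈ −0.894, so ΔY = k × (−c·ΔT) = (+$111.65 million) / 0.861 ≈ +$129.7 million.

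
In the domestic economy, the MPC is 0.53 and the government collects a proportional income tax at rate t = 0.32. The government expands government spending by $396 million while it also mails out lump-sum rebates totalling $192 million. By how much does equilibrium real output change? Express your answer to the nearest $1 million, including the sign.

+$778 million

Expenditure multiplier = 1/(1 − c(1−t)) = 1/(1 − 0.53×0.68) = 1/0.6396 ≈ 1.563.
ΔG contributes k·ΔG = (+$396 million) / 0.6396 ≈ +$619.1 million.
ΔT of −$192 million changes first-round spending by −c·ΔT = +$101.76 million, contributing k·(−c·ΔT) = (+$101.76 million) / 0.6396 ≈ +$159.1 million.
Net ΔY = k(ΔG − c·ΔT) = (+$497.76 million) / 0.6396 ≈ +$778 million.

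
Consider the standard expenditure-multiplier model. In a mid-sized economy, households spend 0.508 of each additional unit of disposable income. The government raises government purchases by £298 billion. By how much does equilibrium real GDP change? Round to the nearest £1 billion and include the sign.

Government-spending multiplier = 1/(1 − MPC) = 1/(1 − 0.508) = 1/0.492 ≈ 2.033.
ΔY = k × ΔG = (+£298 billion) / 0.492 ≈ +£606 billion.

+£606 billion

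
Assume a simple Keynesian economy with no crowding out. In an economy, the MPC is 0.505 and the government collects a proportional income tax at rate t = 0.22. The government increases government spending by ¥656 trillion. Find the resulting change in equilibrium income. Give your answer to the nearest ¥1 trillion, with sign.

Spending multiplier = 1/(1 − c(1−t)) = 1/(1 − 0.505×0.78) = 1/0.6061 ≈ 1.65.
ΔY = k × ΔG = (+¥656 trillion) / 0.6061 ≈ +¥1,082 trillion.

+¥1,082 trillion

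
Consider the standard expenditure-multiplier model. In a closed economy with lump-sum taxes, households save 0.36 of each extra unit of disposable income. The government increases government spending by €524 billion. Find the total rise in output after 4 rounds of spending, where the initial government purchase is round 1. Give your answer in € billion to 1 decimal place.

MPC = 1 − MPS = 1 − 0.36 = 0.64.
Round 1 adds ΔG = €524 billion; each later round is MPC = 0.64 times the previous.
After 4 rounds: 524 + 335.36 + 214.6304 + 137.363456 = ΔG·(1 − c^4)/(1 − c) = 524 × (1 − 0.16777216)/0.36 ≈ €1,211.4 billion.

€1,211.4 billion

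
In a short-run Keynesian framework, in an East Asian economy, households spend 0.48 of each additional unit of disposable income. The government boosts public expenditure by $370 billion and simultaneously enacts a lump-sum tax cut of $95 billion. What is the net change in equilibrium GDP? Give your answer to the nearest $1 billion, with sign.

+$799 billion

Expenditure multiplier = 1/(1 − MPC) = 1/(1 − 0.48) = 1/0.52 ≈ 1.923.
ΔG contributes k·ΔG = (+$370 billion) / 0.52 ≈ +$711.5 billion.
ΔT of −$95 billion changes first-round spending by −c·ΔT = +$45.6 billion, contributing k·(−c·ΔT) = (+$45.6 billion) / 0.52 ≈ +$87.7 billion.
Net ΔY = k(ΔG − c·ΔT) = (+$415.6 billion) / 0.52 ≈ +$799 billion.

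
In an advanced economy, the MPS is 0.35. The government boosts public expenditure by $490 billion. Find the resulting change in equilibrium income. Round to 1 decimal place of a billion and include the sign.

MPC = 1 − MPS = 1 − 0.35 = 0.65.
Spending multiplier = 1/(1 − MPC) = 1/(1 − 0.65) = 1/0.35 ≈ 2.857.
ΔY = k × ΔG = (+$490 billion) / 0.35 = +$1,400 billion.

+$1,400.0 billion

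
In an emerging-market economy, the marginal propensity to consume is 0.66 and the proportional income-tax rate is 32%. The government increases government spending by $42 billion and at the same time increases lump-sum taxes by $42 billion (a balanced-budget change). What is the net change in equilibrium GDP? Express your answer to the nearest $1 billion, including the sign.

+$26 billion

Expenditure multiplier = 1/(1 − c(1−t)) = 1/(1 − 0.66×0.68) = 1/0.5512 ≈ 1.814.
ΔG contributes k·ΔG = (+$42 billion) / 0.5512 ≈ +$76.2 billion.
ΔT of +$42 billion changes first-round spending by −c·ΔT = −$27.72 billion, contributing k·(−c·ΔT) = (−$27.72 billion) / 0.5512 ≈ −$50.3 billion.
Net ΔY = k(ΔG − c·ΔT) = (+$14.28 billion) / 0.5512 ≈ +$26 billion.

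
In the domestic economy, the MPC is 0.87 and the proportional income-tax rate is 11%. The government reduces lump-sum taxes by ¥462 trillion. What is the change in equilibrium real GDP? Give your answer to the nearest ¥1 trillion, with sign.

A lump-sum tax change of −¥462 trillion shifts disposable income by +¥462 trillion; first-round consumption changes by −c × ΔT = −0.87 × (−¥462 trillion) = +¥401.94 trillion.
Expenditure multiplier = 1/(1 − c(1−t)) = 1/(1 − 0.87×0.89) = 1/0.2257 ≈ 4.431.
The tax multiplier is −c × k ≈ −3.855, so ΔY = k × (−c·ΔT) = (+¥401.94 trillion) / 0.2257 ≈ +¥1,781 trillion.

+¥1,781 trillion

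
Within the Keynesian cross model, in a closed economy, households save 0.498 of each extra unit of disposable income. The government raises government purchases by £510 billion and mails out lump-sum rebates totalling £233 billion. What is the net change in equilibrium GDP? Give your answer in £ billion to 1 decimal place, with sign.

MPC = 1 − MPS = 1 − 0.498 = 0.502.
Expenditure multiplier = 1/(1 − MPC) = 1/(1 − 0.502) = 1/0.498 ≈ 2.008.
ΔG contributes k·ΔG = (+£510 billion) / 0.498 ≈ +£1,024.1 billion.
ΔT of −£233 billion changes first-round spending by −c·ΔT = +£116.966 billion, contributing k·(−c·ΔT) = (+£116.966 billion) / 0.498 ≈ +£234.9 billion.
Net ΔY = k(ΔG − c·ΔT) = (+£626.966 billion) / 0.498 ≈ +£1,259 billion.

+£1,259.0 billion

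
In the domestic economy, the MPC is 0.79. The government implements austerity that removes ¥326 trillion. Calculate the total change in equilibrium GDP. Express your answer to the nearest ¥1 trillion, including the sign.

−¥1,552 trillion

Government-spending multiplier = 1/(1 − MPC) = 1/(1 − 0.79) = 1/0.21 ≈ 4.762.
ΔY = k × ΔG = (−¥326 trillion) / 0.21 ≈ −¥1,552 trillion.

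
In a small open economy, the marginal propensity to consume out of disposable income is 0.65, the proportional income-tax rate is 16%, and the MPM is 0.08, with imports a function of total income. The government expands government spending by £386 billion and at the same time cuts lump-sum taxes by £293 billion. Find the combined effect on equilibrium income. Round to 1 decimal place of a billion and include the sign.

+£1,079.5 billion

Expenditure multiplier = 1/(1 − c(1−t) + m) = 1/(1 − 0.65×0.84 + 0.08) = 1/0.534 ≈ 1.873.
ΔG contributes k·ΔG = (+£386 billion) / 0.534 ≈ +£722.8 billion.
ΔT of −£293 billion changes first-round spending by −c·ΔT = +£190.45 billion, contributing k·(−c·ΔT) = (+£190.45 billion) / 0.534 ≈ +£356.6 billion.
Net ΔY = k(ΔG − c·ΔT) = (+£576.45 billion) / 0.534 ≈ +£1,079.5 billion.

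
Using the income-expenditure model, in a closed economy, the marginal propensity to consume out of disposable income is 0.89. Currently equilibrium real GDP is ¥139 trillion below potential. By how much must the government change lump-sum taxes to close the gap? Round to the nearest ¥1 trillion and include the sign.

Spending multiplier = 1/(1 − MPC) = 1/(1 − 0.89) = 1/0.11 ≈ 9.091.
Tax multiplier = −c·k = −0.89/0.11 ≈ −8.091. Need ΔY = +¥139 trillion, so ΔT = ΔY/(−c·k) = −(+¥139 trillion) × 0.11 / 0.89 ≈ −¥17 trillion.
The government should cut lump-sum taxes by ¥17 trillion.

−¥17 trillion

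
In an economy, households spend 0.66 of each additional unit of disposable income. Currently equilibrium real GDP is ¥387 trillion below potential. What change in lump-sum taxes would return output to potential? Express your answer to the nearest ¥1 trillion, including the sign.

−¥199 trillion

Spending multiplier = 1/(1 − MPC) = 1/(1 − 0.66) = 1/0.34 ≈ 2.941.
Tax multiplier = −c·k = −0.66/0.34 ≈ −1.941. Need ΔY = +¥387 trillion, so ΔT = ΔY/(−c·k) = −(+¥387 trillion) × 0.34 / 0.66 ≈ −¥199 trillion.
The government should cut lump-sum taxes by ¥199 trillion.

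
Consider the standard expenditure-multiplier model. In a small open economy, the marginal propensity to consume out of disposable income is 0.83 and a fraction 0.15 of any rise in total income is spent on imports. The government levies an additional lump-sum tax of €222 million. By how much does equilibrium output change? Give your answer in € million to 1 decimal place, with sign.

−€575.8 million

A lump-sum tax change of +€222 million shifts disposable income by −€222 million; first-round consumption changes by −c × ΔT = −0.83 × (+€222 million) = −€184.26 million.
Expenditure multiplier = 1/(1 − c + m) = 1/(1 − 0.83 + 0.15) = 1/0.32 = 3.125.
The tax multiplier is −c × k ≈ −2.594, so ΔY = k × (−c·ΔT) = (−€184.26 million) / 0.32 ≈ −€575.8 million.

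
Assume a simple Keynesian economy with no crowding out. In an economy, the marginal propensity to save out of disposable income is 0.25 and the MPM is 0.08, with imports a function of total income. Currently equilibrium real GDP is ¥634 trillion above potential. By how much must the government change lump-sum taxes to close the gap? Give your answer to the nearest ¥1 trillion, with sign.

MPC = 1 − MPS = 1 − 0.25 = 0.75.
Spending multiplier = 1/(1 − c + m) = 1/(1 − 0.75 + 0.08) = 1/0.33 ≈ 3.03.
Tax multiplier = −c·k = −0.75/0.33 ≈ −2.273. Need ΔY = −¥634 trillion, so ΔT = ΔY/(−c·k) = −(−¥634 trillion) × 0.33 / 0.75 ≈ +¥279 trillion.
The government should raise lump-sum taxes by ¥279 trillion.

+¥279 trillion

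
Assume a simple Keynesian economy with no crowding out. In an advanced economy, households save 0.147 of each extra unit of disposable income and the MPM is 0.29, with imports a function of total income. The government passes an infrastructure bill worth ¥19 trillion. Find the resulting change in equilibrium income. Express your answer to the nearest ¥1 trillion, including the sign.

+¥43 trillion

MPC = 1 − MPS = 1 − 0.147 = 0.853.
Government-spending multiplier = 1/(1 − c + m) = 1/(1 − 0.853 + 0.29) = 1/0.437 ≈ 2.288.
ΔY = k × ΔG = (+¥19 trillion) / 0.437 ≈ +¥43 trillion.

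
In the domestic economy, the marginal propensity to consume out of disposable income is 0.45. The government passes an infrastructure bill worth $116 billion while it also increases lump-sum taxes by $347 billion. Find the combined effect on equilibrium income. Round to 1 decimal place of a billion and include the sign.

−$73.0 billion

Expenditure multiplier = 1/(1 − MPC) = 1/(1 − 0.45) = 1/0.55 ≈ 1.818.
ΔG contributes k·ΔG = (+$116 billion) / 0.55 ≈ +$210.9 billion.
ΔT of +$347 billion changes first-round spending by −c·ΔT = −$156.15 billion, contributing k·(−c·ΔT) = (−$156.15 billion) / 0.55 ≈ −$283.9 billion.
Net ΔY = k(ΔG − c·ΔT) = (−$40.15 billion) / 0.55 = −$73 billion.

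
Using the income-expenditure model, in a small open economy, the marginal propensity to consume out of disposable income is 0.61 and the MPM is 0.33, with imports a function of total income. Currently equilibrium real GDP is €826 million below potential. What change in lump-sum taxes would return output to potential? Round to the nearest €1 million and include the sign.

Spending multiplier = 1/(1 − c + m) = 1/(1 − 0.61 + 0.33) = 1/0.72 ≈ 1.389.
Tax multiplier = −c·k = −0.61/0.72 ≈ −0.847. Need ΔY = +€826 million, so ΔT = ΔY/(−c·k) = −(+€826 million) × 0.72 / 0.61 ≈ −€975 million.
The government should cut lump-sum taxes by €975 million.

−€975 million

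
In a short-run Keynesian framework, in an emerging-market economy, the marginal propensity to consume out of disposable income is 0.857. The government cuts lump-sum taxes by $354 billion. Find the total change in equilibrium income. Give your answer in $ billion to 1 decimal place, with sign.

+$2,121.5 billion

A lump-sum tax change of −$354 billion shifts disposable income by +$354 billion; first-round consumption changes by −c × ΔT = −0.857 × (−$354 billion) = +$303.378 billion.
Expenditure multiplier = 1/(1 − MPC) = 1/(1 − 0.857) = 1/0.143 ≈ 6.993.
The tax multiplier is −c × k ≈ −5.993, so ΔY = k × (−c·ΔT) = (+$303.378 billion) / 0.143 ≈ +$2,121.5 billion.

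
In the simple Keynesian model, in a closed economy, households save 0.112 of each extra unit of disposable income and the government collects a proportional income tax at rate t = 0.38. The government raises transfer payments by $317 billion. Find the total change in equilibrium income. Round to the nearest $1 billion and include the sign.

+$626 billion

MPC = 1 − MPS = 1 − 0.112 = 0.888.
The transfer change shifts disposable income by +$317 billion, so first-round consumption changes by c·ΔTR = 0.888 × (+$317 billion) = +$281.496 billion.
Expenditure multiplier = 1/(1 − c(1−t)) = 1/(1 − 0.888×0.62) = 1/0.44944 ≈ 2.225.
The transfer multiplier is c × k ≈ 1.976, so ΔY = k × (c·ΔTR) = (+$281.496 billion) / 0.44944 ≈ +$626 billion.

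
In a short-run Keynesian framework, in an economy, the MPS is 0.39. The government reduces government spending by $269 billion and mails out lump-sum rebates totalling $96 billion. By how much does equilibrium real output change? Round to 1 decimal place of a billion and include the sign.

−$539.6 billion

MPC = 1 − MPS = 1 − 0.39 = 0.61.
Expenditure multiplier = 1/(1 − MPC) = 1/(1 − 0.61) = 1/0.39 ≈ 2.564.
ΔG contributes k·ΔG = (−$269 billion) / 0.39 ≈ −$689.7 billion.
ΔT of −$96 billion changes first-round spending by −c·ΔT = +$58.56 billion, contributing k·(−c·ΔT) = (+$58.56 billion) / 0.39 ≈ +$150.2 billion.
Net ΔY = k(ΔG − c·ΔT) = (−$210.44 billion) / 0.39 ≈ −$539.6 billion.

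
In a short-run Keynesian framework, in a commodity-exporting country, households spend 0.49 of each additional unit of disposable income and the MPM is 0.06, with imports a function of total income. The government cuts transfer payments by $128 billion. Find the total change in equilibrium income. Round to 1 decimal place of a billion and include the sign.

The transfer change shifts disposable income by −$128 billion, so first-round consumption changes by c·ΔTR = 0.49 × (−$128 billion) = −$62.72 billion.
Expenditure multiplier = 1/(1 − c + m) = 1/(1 − 0.49 + 0.06) = 1/0.57 ≈ 1.754.
The transfer multiplier is c × k ≈ 0.86, so ΔY = k × (c·ΔTR) = (−$62.72 billion) / 0.57 ≈ −$110 billion.

−$110.0 billion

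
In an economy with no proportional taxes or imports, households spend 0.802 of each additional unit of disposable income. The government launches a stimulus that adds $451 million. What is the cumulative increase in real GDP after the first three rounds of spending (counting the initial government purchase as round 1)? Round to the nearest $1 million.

Round 1 adds ΔG = $451 million; each later round is MPC = 0.802 times the previous.
After 3 rounds: 451 + 361.702 + 290.085004 = ΔG·(1 − c^3)/(1 − c) = 451 × (1 − 0.515849608)/0.198 ≈ $1,103 million.

$1,103 million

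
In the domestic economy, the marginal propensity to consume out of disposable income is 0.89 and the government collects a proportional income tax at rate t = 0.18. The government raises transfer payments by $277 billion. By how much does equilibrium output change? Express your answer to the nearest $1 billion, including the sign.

+$912 billion

The transfer change shifts disposable income by +$277 billion, so first-round consumption changes by c·ΔTR = 0.89 × (+$277 billion) = +$246.53 billion.
Expenditure multiplier = 1/(1 − c(1−t)) = 1/(1 − 0.89×0.82) = 1/0.2702 ≈ 3.701.
The transfer multiplier is c × k ≈ 3.294, so ΔY = k × (c·ΔTR) = (+$246.53 billion) / 0.2702 ≈ +$912 billion.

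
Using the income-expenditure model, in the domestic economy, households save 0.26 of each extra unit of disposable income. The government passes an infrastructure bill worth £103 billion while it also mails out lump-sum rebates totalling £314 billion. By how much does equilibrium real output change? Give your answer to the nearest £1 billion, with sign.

MPC = 1 − MPS = 1 − 0.26 = 0.74.
Expenditure multiplier = 1/(1 − MPC) = 1/(1 − 0.74) = 1/0.26 ≈ 3.846.
ΔG contributes k·ΔG = (+£103 billion) / 0.26 ≈ +£396.2 billion.
ΔT of −£314 billion changes first-round spending by −c·ΔT = +£232.36 billion, contributing k·(−c·ΔT) = (+£232.36 billion) / 0.26 ≈ +£893.7 billion.
Net ΔY = k(ΔG − c·ΔT) = (+£335.36 billion) / 0.26 ≈ +£1,290 billion.

+£1,290 billion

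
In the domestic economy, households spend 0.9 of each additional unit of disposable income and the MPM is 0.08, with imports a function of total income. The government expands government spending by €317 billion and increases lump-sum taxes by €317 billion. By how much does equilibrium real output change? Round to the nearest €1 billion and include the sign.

Expenditure multiplier = 1/(1 − c + m) = 1/(1 − 0.9 + 0.08) = 1/0.18 ≈ 5.556.
ΔG contributes k·ΔG = (+€317 billion) / 0.18 ≈ +€1,761.1 billion.
ΔT of +€317 billion changes first-round spending by −c·ΔT = −€285.3 billion, contributing k·(−c·ΔT) = (−€285.3 billion) / 0.18 = −€1,585 billion.
Net ΔY = k(ΔG − c·ΔT) = (+€31.7 billion) / 0.18 ≈ +€176 billion.

+€176 billion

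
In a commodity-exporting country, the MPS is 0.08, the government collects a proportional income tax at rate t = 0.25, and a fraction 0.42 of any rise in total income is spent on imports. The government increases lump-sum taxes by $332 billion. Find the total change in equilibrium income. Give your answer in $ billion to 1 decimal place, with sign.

−$418.4 billion

MPC = 1 − MPS = 1 − 0.08 = 0.92.
A lump-sum tax change of +$332 billion shifts disposable income by −$332 billion; first-round consumption changes by −c × ΔT = −0.92 × (+$332 billion) = −$305.44 billion.
Expenditure multiplier = 1/(1 − c(1−t) + m) = 1/(1 − 0.92×0.75 + 0.42) = 1/0.73 ≈ 1.37.
The tax multiplier is −c × k ≈ −1.26, so ΔY = k × (−c·ΔT) = (−$305.44 billion) / 0.73 ≈ −$418.4 billion.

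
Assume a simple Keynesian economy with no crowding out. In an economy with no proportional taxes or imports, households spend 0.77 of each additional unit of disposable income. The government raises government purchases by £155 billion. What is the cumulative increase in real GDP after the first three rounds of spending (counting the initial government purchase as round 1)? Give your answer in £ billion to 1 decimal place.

£366.2 billion

Round 1 adds ΔG = £155 billion; each later round is MPC = 0.77 times the previous.
After 3 rounds: 155 + 119.35 + 91.8995 = ΔG·(1 − c^3)/(1 − c) = 155 × (1 − 0.456533)/0.23 ≈ £366.2 billion.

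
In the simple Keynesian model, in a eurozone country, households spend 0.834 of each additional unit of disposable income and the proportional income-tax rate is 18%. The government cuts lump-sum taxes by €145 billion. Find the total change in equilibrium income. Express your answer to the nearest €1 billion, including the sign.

A lump-sum tax change of −€145 billion shifts disposable income by +€145 billion; first-round consumption changes by −c × ΔT = −0.834 × (−€145 billion) = +€120.93 billion.
Expenditure multiplier = 1/(1 − c(1−t)) = 1/(1 − 0.834×0.82) = 1/0.31612 ≈ 3.163.
The tax multiplier is −c × k ≈ −2.638, so ΔY = k × (−c·ΔT) = (+€120.93 billion) / 0.31612 ≈ +€383 billion.

+€383 billion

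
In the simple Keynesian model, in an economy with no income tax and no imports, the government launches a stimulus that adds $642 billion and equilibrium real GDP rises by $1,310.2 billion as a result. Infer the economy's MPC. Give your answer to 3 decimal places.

Implied spending multiplier k = ΔY/ΔG = 1,310.2/642 ≈ 2.0408.
Since k = 1/(1 − MPC), MPC = 1 − 1/k = 1 − ΔG/ΔY = 1 − 642/1,310.2 ≈ 0.510.

0.510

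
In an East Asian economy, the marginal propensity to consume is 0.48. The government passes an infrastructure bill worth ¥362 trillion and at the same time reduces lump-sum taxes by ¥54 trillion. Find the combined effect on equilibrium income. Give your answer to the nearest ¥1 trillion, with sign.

+¥746 trillion

Expenditure multiplier = 1/(1 − MPC) = 1/(1 − 0.48) = 1/0.52 ≈ 1.923.
ΔG contributes k·ΔG = (+¥362 trillion) / 0.52 ≈ +¥696.2 trillion.
ΔT of −¥54 trillion changes first-round spending by −c·ΔT = +¥25.92 trillion, contributing k·(−c·ΔT) = (+¥25.92 trillion) / 0.52 ≈ +¥49.8 trillion.
Net ΔY = k(ΔG − c·ΔT) = (+¥387.92 trillion) / 0.52 = +¥746 trillion.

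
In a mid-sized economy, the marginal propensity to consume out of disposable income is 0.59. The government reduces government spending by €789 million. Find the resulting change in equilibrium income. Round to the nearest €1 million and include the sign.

Government-spending multiplier = 1/(1 − MPC) = 1/(1 − 0.59) = 1/0.41 ≈ 2.439.
ΔY = k × ΔG = (−€789 million) / 0.41 ≈ −€1,924 million.

−€1,924 million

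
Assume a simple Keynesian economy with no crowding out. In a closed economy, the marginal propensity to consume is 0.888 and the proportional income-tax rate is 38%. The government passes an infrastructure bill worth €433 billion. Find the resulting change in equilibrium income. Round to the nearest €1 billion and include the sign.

Government-spending multiplier = 1/(1 − c(1−t)) = 1/(1 − 0.888×0.62) = 1/0.44944 ≈ 2.225.
ΔY = k × ΔG = (+€433 billion) / 0.44944 ≈ +€963 billion.

+€963 billion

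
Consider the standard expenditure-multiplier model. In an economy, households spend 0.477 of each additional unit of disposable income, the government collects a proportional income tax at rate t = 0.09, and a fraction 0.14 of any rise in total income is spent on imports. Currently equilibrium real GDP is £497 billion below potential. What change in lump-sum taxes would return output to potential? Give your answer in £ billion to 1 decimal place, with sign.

−£735.5 billion

Spending multiplier = 1/(1 − c(1−t) + m) = 1/(1 − 0.477×0.91 + 0.14) = 1/0.70593 ≈ 1.417.
Tax multiplier = −c·k = −0.477/0.70593 ≈ −0.676. Need ΔY = +£497 billion, so ΔT = ΔY/(−c·k) = −(+£497 billion) × 0.70593 / 0.477 ≈ −£735.5 billion.
The government should cut lump-sum taxes by £735.5 billion.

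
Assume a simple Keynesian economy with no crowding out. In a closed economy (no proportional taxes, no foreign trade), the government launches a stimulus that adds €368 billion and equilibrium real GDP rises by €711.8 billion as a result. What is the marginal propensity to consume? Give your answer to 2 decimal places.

Implied spending multiplier k = ΔY/ΔG = 711.8/368 ≈ 1.9342.
Since k = 1/(1 − MPC), MPC = 1 − 1/k = 1 − ΔG/ΔY = 1 − 368/711.8 ≈ 0.48.

0.48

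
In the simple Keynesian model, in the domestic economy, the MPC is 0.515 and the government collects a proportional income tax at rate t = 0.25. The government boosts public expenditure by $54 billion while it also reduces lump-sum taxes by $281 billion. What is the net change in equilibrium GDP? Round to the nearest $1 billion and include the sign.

+$324 billion

Expenditure multiplier = 1/(1 − c(1−t)) = 1/(1 − 0.515×0.75) = 1/0.61375 ≈ 1.629.
ΔG contributes k·ΔG = (+$54 billion) / 0.61375 ≈ +$88 billion.
ΔT of −$281 billion changes first-round spending by −c·ΔT = +$144.715 billion, contributing k·(−c·ΔT) = (+$144.715 billion) / 0.61375 ≈ +$235.8 billion.
Net ΔY = k(ΔG − c·ΔT) = (+$198.715 billion) / 0.61375 ≈ +$324 billion.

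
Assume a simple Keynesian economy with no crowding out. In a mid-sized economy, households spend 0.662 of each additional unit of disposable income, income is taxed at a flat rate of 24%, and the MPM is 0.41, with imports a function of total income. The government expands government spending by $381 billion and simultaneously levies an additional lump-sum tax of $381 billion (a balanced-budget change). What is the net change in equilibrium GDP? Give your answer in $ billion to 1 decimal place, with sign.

+$142.0 billion

Expenditure multiplier = 1/(1 − c(1−t) + m) = 1/(1 − 0.662×0.76 + 0.41) = 1/0.90688 ≈ 1.103.
ΔG contributes k·ΔG = (+$381 billion) / 0.90688 ≈ +$420.1 billion.
ΔT of +$381 billion changes first-round spending by −c·ΔT = −$252.222 billion, contributing k·(−c·ΔT) = (−$252.222 billion) / 0.90688 ≈ −$278.1 billion.
Net ΔY = k(ΔG − c·ΔT) = (+$128.778 billion) / 0.90688 ≈ +$142 billion.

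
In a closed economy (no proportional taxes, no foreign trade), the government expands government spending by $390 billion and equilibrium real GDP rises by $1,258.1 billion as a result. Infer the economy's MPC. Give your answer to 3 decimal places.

Implied spending multiplier k = ΔY/ΔG = 1,258.1/390 ≈ 3.2259.
Since k = 1/(1 − MPC), MPC = 1 − 1/k = 1 − ΔG/ΔY = 1 − 390/1,258.1 ≈ 0.690.

0.690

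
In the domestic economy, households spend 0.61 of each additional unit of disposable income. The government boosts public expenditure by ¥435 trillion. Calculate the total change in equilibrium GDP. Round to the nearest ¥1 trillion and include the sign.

+¥1,115 trillion

Government-spending multiplier = 1/(1 − MPC) = 1/(1 − 0.61) = 1/0.39 ≈ 2.564.
ΔY = k × ΔG = (+¥435 trillion) / 0.39 ≈ +¥1,115 trillion.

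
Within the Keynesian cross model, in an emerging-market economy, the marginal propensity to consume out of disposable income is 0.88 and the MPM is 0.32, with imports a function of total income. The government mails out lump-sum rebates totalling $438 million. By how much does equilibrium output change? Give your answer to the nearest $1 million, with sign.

A lump-sum tax change of −$438 million shifts disposable income by +$438 million; first-round consumption changes by −c × ΔT = −0.88 × (−$438 million) = +$385.44 million.
Expenditure multiplier = 1/(1 − c + m) = 1/(1 − 0.88 + 0.32) = 1/0.44 ≈ 2.273.
The tax multiplier is −c × k = −2, so ΔY = k × (−c·ΔT) = (+$385.44 million) / 0.44 = +$876 million.

+$876 million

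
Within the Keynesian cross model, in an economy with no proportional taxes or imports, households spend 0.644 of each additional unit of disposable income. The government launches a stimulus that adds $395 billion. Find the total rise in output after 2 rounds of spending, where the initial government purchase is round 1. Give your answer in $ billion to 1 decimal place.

Round 1 adds ΔG = $395 billion; each later round is MPC = 0.644 times the previous.
After 2 rounds: 395 + 254.38 = ΔG·(1 − c^2)/(1 − c) = 395 × (1 − 0.414736)/0.356 ≈ $649.4 billion.

$649.4 billion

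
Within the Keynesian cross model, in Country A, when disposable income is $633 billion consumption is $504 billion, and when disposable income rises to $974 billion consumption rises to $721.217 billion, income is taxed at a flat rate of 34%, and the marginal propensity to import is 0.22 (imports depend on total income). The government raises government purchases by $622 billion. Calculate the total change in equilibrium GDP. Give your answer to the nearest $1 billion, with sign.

+$778 billion

MPC = ΔC/ΔYd = (721.217 − 504)/(974 − 633) = 217.217/341 = 0.637.
Government-spending multiplier = 1/(1 − c(1−t) + m) = 1/(1 − 0.637×0.66 + 0.22) = 1/0.79958 ≈ 1.251.
ΔY = k × ΔG = (+$622 billion) / 0.79958 ≈ +$778 billion.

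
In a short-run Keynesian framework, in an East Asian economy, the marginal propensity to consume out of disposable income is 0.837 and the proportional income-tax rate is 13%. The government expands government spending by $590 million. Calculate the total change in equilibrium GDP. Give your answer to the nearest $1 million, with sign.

Spending multiplier = 1/(1 − c(1−t)) = 1/(1 − 0.837×0.87) = 1/0.27181 ≈ 3.679.
ΔY = k × ΔG = (+$590 million) / 0.27181 ≈ +$2,171 million.

+$2,171 million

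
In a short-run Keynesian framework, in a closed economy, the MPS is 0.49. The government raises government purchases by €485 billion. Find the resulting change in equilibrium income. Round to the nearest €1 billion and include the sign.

MPC = 1 − MPS = 1 − 0.49 = 0.51.
Spending multiplier = 1/(1 − MPC) = 1/(1 − 0.51) = 1/0.49 ≈ 2.041.
ΔY = k × ΔG = (+€485 billion) / 0.49 ≈ +€990 billion.

+€990 billion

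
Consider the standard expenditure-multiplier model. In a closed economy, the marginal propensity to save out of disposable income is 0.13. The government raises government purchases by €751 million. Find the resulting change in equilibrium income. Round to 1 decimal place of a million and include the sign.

+€5,776.9 million

MPC = 1 − MPS = 1 − 0.13 = 0.87.
Government-spending multiplier = 1/(1 − MPC) = 1/(1 − 0.87) = 1/0.13 ≈ 7.692.
ΔY = k × ΔG = (+€751 million) / 0.13 ≈ +€5,776.9 million.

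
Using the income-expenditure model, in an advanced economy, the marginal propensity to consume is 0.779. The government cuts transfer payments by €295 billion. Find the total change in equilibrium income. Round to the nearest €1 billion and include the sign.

The transfer change shifts disposable income by −€295 billion, so first-round consumption changes by c·ΔTR = 0.779 × (−€295 billion) = −€229.805 billion.
Expenditure multiplier = 1/(1 − MPC) = 1/(1 − 0.779) = 1/0.221 ≈ 4.525.
The transfer multiplier is c × k ≈ 3.525, so ΔY = k × (c·ΔTR) = (−€229.805 billion) / 0.221 ≈ −€1,040 billion.

−€1,040 billion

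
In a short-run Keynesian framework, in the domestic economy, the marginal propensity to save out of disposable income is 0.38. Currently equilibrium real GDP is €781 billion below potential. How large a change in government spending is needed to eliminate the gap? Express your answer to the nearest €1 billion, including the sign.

+€297 billion

MPC = 1 − MPS = 1 − 0.38 = 0.62.
Spending multiplier = 1/(1 − MPC) = 1/(1 − 0.62) = 1/0.38 ≈ 2.632.
Need ΔY = +€781 billion, so ΔG = ΔY/k = (+€781 billion) × 0.38 ≈ +€297 billion.
The government should increase government spending by €297 billion.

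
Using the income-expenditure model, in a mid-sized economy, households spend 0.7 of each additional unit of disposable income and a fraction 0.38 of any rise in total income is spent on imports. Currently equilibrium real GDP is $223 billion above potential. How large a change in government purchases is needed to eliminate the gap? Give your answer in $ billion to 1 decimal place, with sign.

Spending multiplier = 1/(1 − c + m) = 1/(1 − 0.7 + 0.38) = 1/0.68 ≈ 1.471.
Need ΔY = −$223 billion, so ΔG = ΔY/k = (−$223 billion) × 0.68 ≈ −$151.6 billion.
The government should cut government purchases by $151.6 billion.

−$151.6 billion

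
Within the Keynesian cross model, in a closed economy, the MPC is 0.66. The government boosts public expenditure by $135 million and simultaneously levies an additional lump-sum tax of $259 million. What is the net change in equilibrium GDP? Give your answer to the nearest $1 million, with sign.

Expenditure multiplier = 1/(1 − MPC) = 1/(1 − 0.66) = 1/0.34 ≈ 2.941.
ΔG contributes k·ΔG = (+$135 million) / 0.34 ≈ +$397.1 million.
ΔT of +$259 million changes first-round spending by −c·ΔT = −$170.94 million, contributing k·(−c·ΔT) = (−$170.94 million) / 0.34 ≈ −$502.8 million.
Net ΔY = k(ΔG − c·ΔT) = (−$35.94 million) / 0.34 ≈ −$106 million.

−$106 million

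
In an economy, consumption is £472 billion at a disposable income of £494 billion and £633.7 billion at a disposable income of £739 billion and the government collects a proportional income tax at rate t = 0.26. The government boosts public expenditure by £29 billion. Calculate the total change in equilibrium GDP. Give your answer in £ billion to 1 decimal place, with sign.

+£56.7 billion

MPC = ΔC/ΔYd = (633.7 − 472)/(739 − 494) = 161.7/245 = 0.66.
Spending multiplier = 1/(1 − c(1−t)) = 1/(1 − 0.66×0.74) = 1/0.5116 ≈ 1.955.
ΔY = k × ΔG = (+£29 billion) / 0.5116 ≈ +£56.7 billion.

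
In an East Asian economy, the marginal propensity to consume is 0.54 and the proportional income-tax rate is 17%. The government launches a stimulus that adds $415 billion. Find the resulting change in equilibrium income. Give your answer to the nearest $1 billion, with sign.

Expenditure multiplier = 1/(1 − c(1−t)) = 1/(1 − 0.54×0.83) = 1/0.5518 ≈ 1.812.
ΔY = k × ΔG = (+$415 billion) / 0.5518 ≈ +$752 billion.

+$752 billion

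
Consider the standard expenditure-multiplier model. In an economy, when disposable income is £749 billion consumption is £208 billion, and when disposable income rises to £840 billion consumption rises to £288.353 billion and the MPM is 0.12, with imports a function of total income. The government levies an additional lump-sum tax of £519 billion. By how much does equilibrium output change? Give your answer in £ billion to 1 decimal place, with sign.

MPC = ΔC/ΔYd = (288.353 − 208)/(840 − 749) = 80.353/91 = 0.883.
A lump-sum tax change of +£519 billion shifts disposable income by −£519 billion; first-round consumption changes by −c × ΔT = −0.883 × (+£519 billion) = −£458.277 billion.
Expenditure multiplier = 1/(1 − c + m) = 1/(1 − 0.883 + 0.12) = 1/0.237 ≈ 4.219.
The tax multiplier is −c × k ≈ −3.726, so ΔY = k × (−c·ΔT) = (−£458.277 billion) / 0.237 ≈ −£1,933.7 billion.

−£1,933.7 billion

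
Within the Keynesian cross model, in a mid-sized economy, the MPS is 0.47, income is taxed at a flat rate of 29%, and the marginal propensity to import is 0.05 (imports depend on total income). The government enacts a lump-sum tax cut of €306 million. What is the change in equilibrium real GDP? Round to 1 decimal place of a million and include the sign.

+€240.7 million

MPC = 1 − MPS = 1 − 0.47 = 0.53.
A lump-sum tax change of −€306 million shifts disposable income by +€306 million; first-round consumption changes by −c × ΔT = −0.53 × (−€306 million) = +€162.18 million.
Expenditure multiplier = 1/(1 − c(1−t) + m) = 1/(1 − 0.53×0.71 + 0.05) = 1/0.6737 ≈ 1.484.
The tax multiplier is −c × k ≈ −0.787, so ΔY = k × (−c·ΔT) = (+€162.18 million) / 0.6737 ≈ +€240.7 million.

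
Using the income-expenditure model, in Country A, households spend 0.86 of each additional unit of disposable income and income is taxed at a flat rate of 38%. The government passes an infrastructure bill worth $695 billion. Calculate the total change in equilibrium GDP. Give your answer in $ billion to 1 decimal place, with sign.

Spending multiplier = 1/(1 − c(1−t)) = 1/(1 − 0.86×0.62) = 1/0.4668 ≈ 2.142.
ΔY = k × ΔG = (+$695 billion) / 0.4668 ≈ +$1,488.9 billion.

+$1,488.9 billion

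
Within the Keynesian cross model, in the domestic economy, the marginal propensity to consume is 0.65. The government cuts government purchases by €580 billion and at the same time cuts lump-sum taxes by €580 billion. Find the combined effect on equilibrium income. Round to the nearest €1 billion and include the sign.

−€580 billion

Expenditure multiplier = 1/(1 − MPC) = 1/(1 − 0.65) = 1/0.35 ≈ 2.857.
ΔG contributes k·ΔG = (−€580 billion) / 0.35 ≈ −€1,657.1 billion.
ΔT of −€580 billion changes first-round spending by −c·ΔT = +€377 billion, contributing k·(−c·ΔT) = (+€377 billion) / 0.35 ≈ +€1,077.1 billion.
With ΔG = ΔT and no other leakages, the balanced-budget multiplier is 1, so ΔY = ΔG = −€580 billion.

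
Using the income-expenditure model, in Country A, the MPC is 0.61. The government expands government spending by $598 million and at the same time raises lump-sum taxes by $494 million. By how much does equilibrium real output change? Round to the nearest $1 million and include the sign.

+$761 million

Expenditure multiplier = 1/(1 − MPC) = 1/(1 − 0.61) = 1/0.39 ≈ 2.564.
ΔG contributes k·ΔG = (+$598 million) / 0.39 ≈ +$1,533.3 million.
ΔT of +$494 million changes first-round spending by −c·ΔT = −$301.34 million, contributing k·(−c·ΔT) = (−$301.34 million) / 0.39 ≈ −$772.7 million.
Net ΔY = k(ΔG − c·ΔT) = (+$296.66 million) / 0.39 ≈ +$761 million.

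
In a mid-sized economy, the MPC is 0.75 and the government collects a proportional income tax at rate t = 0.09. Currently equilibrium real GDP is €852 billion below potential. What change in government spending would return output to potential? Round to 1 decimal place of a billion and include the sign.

Spending multiplier = 1/(1 − c(1−t)) = 1/(1 − 0.75×0.91) = 1/0.3175 ≈ 3.15.
Need ΔY = +€852 billion, so ΔG = ΔY/k = (+€852 billion) × 0.3175 ≈ +€270.5 billion.
The government should increase government spending by €270.5 billion.

+€270.5 billion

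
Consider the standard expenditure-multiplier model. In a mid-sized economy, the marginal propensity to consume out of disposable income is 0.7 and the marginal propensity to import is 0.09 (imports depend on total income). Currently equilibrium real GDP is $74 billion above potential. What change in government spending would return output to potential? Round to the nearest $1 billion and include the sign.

−$29 billion

Spending multiplier = 1/(1 − c + m) = 1/(1 − 0.7 + 0.09) = 1/0.39 ≈ 2.564.
Need ΔY = −$74 billion, so ΔG = ΔY/k = (−$74 billion) × 0.39 ≈ −$29 billion.
The government should cut government spending by $29 billion.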